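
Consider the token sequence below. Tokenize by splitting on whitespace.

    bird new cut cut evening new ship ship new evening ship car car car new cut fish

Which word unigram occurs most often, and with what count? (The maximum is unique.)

"new", 4 times

Unigram frequencies (highest first):
  new: 4
  cut: 3
  ship: 3
  car: 3
  evening: 2
  bird: 1
  … (1 more, each ≤ 1)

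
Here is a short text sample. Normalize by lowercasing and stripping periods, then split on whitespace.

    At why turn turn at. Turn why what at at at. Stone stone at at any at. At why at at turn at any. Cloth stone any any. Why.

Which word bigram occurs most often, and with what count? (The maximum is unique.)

"at at", 5 times

Bigram frequencies (highest first):
  at at: 5
  at why: 2
  turn at: 2
  at turn: 2
  at any: 2
  why turn: 1
  … (14 more, each ≤ 1)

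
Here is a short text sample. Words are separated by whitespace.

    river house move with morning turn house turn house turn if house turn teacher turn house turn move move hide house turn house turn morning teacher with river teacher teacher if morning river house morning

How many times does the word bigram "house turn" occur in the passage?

Scanning the 34 overlapping bigram windows for "house turn":
  position 7–8: house turn
  position 9–10: house turn
  position 12–13: house turn
  position 16–17: house turn
  position 21–22: house turn
  position 23–24: house turn

6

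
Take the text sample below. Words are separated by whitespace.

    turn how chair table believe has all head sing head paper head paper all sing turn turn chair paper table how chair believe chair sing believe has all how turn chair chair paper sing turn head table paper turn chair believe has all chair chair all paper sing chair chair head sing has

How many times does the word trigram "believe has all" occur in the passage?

3

Scanning the 51 overlapping trigram windows for "believe has all":
  position 5–7: believe has all
  position 26–28: believe has all
  position 41–43: believe has all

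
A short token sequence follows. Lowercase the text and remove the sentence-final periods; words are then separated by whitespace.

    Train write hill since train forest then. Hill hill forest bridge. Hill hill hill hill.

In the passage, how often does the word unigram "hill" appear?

Scanning the 15 tokens for "hill":
  position 3: hill
  position 8: hill
  position 9: hill
  position 12: hill
  position 13: hill
  position 14: hill
  position 15: hill

7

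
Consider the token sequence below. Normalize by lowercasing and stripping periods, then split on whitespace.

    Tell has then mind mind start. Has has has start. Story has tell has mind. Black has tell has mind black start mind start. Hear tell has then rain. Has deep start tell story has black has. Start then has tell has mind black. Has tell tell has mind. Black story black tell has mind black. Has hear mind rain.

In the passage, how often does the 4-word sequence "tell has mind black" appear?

Scanning the 57 overlapping 4-gram windows for "tell has mind black":
  position 13–16: tell has mind black
  position 18–21: tell has mind black
  position 41–44: tell has mind black
  position 47–50: tell has mind black
  position 53–56: tell has mind black

5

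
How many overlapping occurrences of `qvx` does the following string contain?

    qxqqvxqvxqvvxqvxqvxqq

4

Sliding a length-3 window over the 21 characters (19 positions):
  position 4–6: qvx
  position 7–9: qvx
  position 14–16: qvx
  position 17–19: qvx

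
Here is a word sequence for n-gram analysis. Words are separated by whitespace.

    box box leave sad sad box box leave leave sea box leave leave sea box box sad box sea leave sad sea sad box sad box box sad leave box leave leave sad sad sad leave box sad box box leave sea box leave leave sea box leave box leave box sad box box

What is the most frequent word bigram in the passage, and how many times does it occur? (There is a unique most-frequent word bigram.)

"box leave", 8 times

Bigram frequencies (highest first):
  box leave: 8
  box box: 6
  sad box: 6
  box sad: 5
  leave leave: 4
  leave sea: 4
  … (9 more, each ≤ 4)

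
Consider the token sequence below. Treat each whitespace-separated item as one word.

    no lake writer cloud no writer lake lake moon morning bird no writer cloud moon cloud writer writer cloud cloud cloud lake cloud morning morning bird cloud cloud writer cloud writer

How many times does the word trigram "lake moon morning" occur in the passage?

Scanning the 29 overlapping trigram windows for "lake moon morning":
  position 8–10: lake moon morning

1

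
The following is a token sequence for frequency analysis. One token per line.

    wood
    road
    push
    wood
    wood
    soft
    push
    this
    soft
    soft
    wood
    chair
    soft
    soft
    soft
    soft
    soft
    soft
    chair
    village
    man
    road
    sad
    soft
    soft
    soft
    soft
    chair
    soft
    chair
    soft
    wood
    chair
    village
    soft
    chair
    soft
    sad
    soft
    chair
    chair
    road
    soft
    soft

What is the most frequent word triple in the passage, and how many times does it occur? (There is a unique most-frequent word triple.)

Trigram frequencies (highest first):
  soft soft soft: 6
  soft chair soft: 3
  soft wood chair: 2
  soft soft chair: 2
  wood road push: 1
  road push wood: 1
  … (27 more, each ≤ 1)

"soft soft soft", 6 times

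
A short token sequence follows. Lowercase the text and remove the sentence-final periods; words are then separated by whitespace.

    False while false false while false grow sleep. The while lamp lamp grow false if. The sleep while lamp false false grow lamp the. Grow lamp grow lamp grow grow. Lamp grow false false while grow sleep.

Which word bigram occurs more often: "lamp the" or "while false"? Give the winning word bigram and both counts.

"while false" (2 vs 1)

"lamp the": 1 occurrence
"while false": 2 occurrences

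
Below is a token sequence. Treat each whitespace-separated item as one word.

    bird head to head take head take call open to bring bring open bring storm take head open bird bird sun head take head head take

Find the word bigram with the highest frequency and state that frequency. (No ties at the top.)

"head take", 4 times

Bigram frequencies (highest first):
  head take: 4
  take head: 3
  bird head: 1
  head to: 1
  to head: 1
  take call: 1
  … (14 more, each ≤ 1)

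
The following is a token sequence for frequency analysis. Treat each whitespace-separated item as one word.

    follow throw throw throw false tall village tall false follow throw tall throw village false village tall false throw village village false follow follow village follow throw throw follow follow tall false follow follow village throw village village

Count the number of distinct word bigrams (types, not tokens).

38 tokens → 37 bigram windows in total.
Repeated bigrams (each contributes count−1 duplicates):
  false follow: 3
  follow follow: 3
  follow throw: 3
  tall false: 3
  throw throw: 3
  throw village: 3
  follow village: 2
  village false: 2
  … (2 more repeated)
16 duplicate windows → 37 − 16 = 21 distinct.

21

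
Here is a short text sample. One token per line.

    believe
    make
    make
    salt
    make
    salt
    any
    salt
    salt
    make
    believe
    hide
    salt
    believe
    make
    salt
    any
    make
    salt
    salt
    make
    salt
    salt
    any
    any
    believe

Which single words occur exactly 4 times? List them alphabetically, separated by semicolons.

Unigram counts meeting the condition (exactly 4 times):
  any: 4
  believe: 4

any; believe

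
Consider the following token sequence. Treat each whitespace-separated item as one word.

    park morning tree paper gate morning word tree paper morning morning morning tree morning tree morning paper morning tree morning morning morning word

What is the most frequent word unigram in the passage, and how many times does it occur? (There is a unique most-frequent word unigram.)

Unigram frequencies (highest first):
  morning: 11
  tree: 5
  paper: 3
  word: 2
  park: 1
  gate: 1

"morning", 11 times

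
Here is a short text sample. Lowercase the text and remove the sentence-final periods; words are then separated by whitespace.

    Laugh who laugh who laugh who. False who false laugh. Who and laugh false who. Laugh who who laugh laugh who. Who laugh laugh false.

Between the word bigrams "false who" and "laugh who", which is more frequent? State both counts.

"false who": 2 occurrences
"laugh who": 6 occurrences

"laugh who" (6 vs 2)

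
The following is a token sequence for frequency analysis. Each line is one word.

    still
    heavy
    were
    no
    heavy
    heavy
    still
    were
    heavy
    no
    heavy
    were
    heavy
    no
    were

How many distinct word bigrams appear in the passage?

15 tokens → 14 bigram windows in total.
Repeated bigrams (each contributes count−1 duplicates):
  heavy no: 2
  heavy were: 2
  no heavy: 2
  were heavy: 2
4 duplicate windows → 14 − 4 = 10 distinct.

10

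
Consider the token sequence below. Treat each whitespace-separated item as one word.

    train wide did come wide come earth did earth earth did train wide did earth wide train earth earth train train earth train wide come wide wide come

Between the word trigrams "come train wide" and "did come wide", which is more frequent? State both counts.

"did come wide" (1 vs 0)

"come train wide": 0 occurrences
"did come wide": 1 occurrence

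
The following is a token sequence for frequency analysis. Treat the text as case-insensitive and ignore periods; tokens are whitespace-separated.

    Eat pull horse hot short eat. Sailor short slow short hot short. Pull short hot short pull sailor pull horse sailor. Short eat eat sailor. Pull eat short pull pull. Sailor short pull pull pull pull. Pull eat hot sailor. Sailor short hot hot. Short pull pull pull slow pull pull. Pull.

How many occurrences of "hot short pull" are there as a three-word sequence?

3

Scanning the 50 overlapping trigram windows for "hot short pull":
  position 11–13: hot short pull
  position 15–17: hot short pull
  position 44–46: hot short pull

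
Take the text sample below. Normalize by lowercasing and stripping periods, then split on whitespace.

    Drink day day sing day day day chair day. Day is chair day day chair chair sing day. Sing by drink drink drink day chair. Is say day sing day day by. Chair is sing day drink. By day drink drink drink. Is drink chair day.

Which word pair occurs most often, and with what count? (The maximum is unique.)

Bigram frequencies (highest first):
  day day: 6
  sing day: 4
  drink drink: 4
  day sing: 3
  day chair: 3
  chair day: 3
  … (19 more, each ≤ 2)

"day day", 6 times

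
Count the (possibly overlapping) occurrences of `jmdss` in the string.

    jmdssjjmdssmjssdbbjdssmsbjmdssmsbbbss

Sliding a length-5 window over the 37 characters (33 positions):
  position 1–5: jmdss
  position 7–11: jmdss
  position 26–30: jmdss

3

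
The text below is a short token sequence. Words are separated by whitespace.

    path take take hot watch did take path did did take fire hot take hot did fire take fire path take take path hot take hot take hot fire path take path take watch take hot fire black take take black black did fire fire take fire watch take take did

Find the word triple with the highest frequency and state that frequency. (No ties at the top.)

"hot take hot", 3 times

Trigram frequencies (highest first):
  hot take hot: 3
  path take take: 2
  fire take fire: 2
  fire path take: 2
  take hot fire: 2
  take take hot: 1
  … (37 more, each ≤ 1)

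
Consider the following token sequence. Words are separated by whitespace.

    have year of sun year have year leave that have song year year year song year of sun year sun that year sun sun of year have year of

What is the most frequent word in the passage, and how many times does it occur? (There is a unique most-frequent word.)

"year", 11 times

Unigram frequencies (highest first):
  year: 11
  sun: 5
  have: 4
  of: 4
  that: 2
  song: 2
  … (1 more, each ≤ 1)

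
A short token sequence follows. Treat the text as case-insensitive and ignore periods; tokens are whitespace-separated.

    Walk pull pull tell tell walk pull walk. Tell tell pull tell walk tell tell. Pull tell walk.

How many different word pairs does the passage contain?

18 tokens → 17 bigram windows in total.
Repeated bigrams (each contributes count−1 duplicates):
  pull tell: 3
  tell tell: 3
  tell walk: 3
  tell pull: 2
  walk pull: 2
  walk tell: 2
9 duplicate windows → 17 − 9 = 8 distinct.

8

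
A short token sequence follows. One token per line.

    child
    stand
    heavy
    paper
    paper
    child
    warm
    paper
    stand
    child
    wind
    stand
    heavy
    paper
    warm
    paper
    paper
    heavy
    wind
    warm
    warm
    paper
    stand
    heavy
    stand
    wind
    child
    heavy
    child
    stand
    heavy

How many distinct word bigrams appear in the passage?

21

31 tokens → 30 bigram windows in total.
Repeated bigrams (each contributes count−1 duplicates):
  stand heavy: 4
  warm paper: 3
  child stand: 2
  heavy paper: 2
  paper paper: 2
  paper stand: 2
9 duplicate windows → 30 − 9 = 21 distinct.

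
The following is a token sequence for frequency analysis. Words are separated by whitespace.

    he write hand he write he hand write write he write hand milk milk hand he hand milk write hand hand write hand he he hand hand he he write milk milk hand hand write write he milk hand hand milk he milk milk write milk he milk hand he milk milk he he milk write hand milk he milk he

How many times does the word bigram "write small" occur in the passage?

0

Scanning the 60 overlapping bigram windows for "write small":
  (none found)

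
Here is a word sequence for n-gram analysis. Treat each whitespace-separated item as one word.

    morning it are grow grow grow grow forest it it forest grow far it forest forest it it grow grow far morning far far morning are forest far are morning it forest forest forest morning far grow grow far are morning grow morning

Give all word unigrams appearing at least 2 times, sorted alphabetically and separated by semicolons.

are; far; forest; grow; it; morning

Unigram counts meeting the condition (at least 2 times):
  are: 4
  far: 7
  forest: 8
  grow: 10
  it: 7
  morning: 7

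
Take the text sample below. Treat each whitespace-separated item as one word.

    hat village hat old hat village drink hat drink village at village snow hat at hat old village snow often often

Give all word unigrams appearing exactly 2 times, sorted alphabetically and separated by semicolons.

Unigram counts meeting the condition (exactly 2 times):
  at: 2
  drink: 2
  often: 2
  old: 2
  snow: 2

at; drink; often; old; snow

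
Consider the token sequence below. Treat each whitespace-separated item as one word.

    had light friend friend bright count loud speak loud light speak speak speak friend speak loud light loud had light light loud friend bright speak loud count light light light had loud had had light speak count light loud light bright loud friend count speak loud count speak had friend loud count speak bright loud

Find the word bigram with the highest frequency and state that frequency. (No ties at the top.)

"speak loud", 4 times

Bigram frequencies (highest first):
  speak loud: 4
  had light: 3
  loud light: 3
  light loud: 3
  light light: 3
  loud count: 3
  … (26 more, each ≤ 3)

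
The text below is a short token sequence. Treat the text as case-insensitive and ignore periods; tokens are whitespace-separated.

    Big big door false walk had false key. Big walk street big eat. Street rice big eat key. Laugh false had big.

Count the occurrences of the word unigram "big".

6

Scanning the 22 tokens for "big":
  position 1: big
  position 2: big
  position 9: big
  position 12: big
  position 16: big
  position 22: big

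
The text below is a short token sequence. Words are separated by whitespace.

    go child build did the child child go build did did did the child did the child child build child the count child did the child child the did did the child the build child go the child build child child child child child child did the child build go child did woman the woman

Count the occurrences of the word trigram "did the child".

6

Scanning the 53 overlapping trigram windows for "did the child":
  position 4–6: did the child
  position 12–14: did the child
  position 15–17: did the child
  position 24–26: did the child
  position 30–32: did the child
  position 46–48: did the child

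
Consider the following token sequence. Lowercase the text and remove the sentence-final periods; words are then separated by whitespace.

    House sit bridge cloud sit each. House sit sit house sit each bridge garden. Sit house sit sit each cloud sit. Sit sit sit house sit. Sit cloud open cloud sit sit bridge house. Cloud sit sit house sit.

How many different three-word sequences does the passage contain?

39 tokens → 37 trigram windows in total.
Repeated trigrams (each contributes count−1 duplicates):
  sit house sit: 4
  cloud sit sit: 3
  house sit sit: 3
  sit sit house: 3
  sit sit sit: 2
10 duplicate windows → 37 − 10 = 27 distinct.

27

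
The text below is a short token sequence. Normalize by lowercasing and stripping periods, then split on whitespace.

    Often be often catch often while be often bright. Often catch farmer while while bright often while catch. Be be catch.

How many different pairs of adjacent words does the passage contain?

16

21 tokens → 20 bigram windows in total.
Repeated bigrams (each contributes count−1 duplicates):
  be often: 2
  bright often: 2
  often catch: 2
  often while: 2
4 duplicate windows → 20 − 4 = 16 distinct.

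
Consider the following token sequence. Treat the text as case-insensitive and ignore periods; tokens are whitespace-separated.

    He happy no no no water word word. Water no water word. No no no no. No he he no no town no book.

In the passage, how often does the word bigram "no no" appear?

Scanning the 23 overlapping bigram windows for "no no":
  position 3–4: no no
  position 4–5: no no
  position 13–14: no no
  position 14–15: no no
  position 15–16: no no
  position 16–17: no no
  position 20–21: no no

7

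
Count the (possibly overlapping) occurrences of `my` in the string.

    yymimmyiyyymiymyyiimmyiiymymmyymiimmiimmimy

Sliding a length-2 window over the 43 characters (42 positions):
  position 6–7: my
  position 15–16: my
  position 21–22: my
  position 26–27: my
  position 29–30: my
  position 42–43: my

6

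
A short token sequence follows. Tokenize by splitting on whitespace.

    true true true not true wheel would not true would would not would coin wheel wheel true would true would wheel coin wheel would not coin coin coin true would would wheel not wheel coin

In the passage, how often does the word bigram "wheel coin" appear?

2

Scanning the 34 overlapping bigram windows for "wheel coin":
  position 21–22: wheel coin
  position 34–35: wheel coin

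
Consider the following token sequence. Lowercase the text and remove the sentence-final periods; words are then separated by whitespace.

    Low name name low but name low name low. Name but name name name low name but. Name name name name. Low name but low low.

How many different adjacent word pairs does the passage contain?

8

26 tokens → 25 bigram windows in total.
Repeated bigrams (each contributes count−1 duplicates):
  name name: 6
  low name: 5
  name low: 5
  but name: 3
  name but: 3
17 duplicate windows → 25 − 17 = 8 distinct.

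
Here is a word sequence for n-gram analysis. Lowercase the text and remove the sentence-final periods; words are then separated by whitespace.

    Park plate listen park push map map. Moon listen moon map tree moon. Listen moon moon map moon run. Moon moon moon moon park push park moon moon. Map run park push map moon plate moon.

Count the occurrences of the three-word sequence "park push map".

2

Scanning the 34 overlapping trigram windows for "park push map":
  position 4–6: park push map
  position 31–33: park push map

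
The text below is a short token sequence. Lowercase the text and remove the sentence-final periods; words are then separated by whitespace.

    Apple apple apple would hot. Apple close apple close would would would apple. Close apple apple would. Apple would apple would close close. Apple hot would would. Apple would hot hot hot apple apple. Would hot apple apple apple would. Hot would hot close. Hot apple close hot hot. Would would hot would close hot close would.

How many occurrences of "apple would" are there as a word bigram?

Scanning the 56 overlapping bigram windows for "apple would":
  position 3–4: apple would
  position 16–17: apple would
  position 18–19: apple would
  position 20–21: apple would
  position 28–29: apple would
  position 34–35: apple would
  position 39–40: apple would

7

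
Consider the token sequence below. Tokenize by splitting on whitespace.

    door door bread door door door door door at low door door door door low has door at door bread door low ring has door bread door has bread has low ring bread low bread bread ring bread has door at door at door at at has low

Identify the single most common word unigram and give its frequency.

"door", 19 times

Unigram frequencies (highest first):
  door: 19
  bread: 8
  at: 6
  low: 6
  has: 6
  ring: 3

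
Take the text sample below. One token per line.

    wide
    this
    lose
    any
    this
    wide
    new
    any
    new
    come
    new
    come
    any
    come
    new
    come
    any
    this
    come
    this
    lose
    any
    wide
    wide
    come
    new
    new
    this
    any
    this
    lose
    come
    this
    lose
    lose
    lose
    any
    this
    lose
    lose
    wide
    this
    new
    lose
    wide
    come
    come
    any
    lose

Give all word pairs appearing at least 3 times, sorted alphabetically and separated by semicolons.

any this; come any; come new; lose any; lose lose; new come; this lose

Bigram counts meeting the condition (at least 3 times):
  any this: 4
  come any: 3
  come new: 3
  lose any: 3
  lose lose: 3
  new come: 3
  this lose: 5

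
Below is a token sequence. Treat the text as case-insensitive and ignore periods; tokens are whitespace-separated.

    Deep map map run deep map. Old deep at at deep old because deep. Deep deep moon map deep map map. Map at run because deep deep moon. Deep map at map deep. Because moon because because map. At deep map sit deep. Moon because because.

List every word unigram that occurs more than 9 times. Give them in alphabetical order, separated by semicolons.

Unigram counts meeting the condition (more than 9 times):
  deep: 14
  map: 11

deep; map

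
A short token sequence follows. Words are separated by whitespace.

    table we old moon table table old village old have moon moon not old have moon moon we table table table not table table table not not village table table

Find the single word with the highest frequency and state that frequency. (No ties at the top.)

Unigram frequencies (highest first):
  table: 11
  moon: 5
  old: 4
  not: 4
  we: 2
  village: 2
  … (1 more, each ≤ 2)

"table", 11 times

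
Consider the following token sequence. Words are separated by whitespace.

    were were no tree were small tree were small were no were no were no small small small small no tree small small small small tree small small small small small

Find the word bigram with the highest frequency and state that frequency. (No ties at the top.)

"small small", 10 times

Bigram frequencies (highest first):
  small small: 10
  were no: 4
  no tree: 2
  tree were: 2
  were small: 2
  small tree: 2
  … (6 more, each ≤ 2)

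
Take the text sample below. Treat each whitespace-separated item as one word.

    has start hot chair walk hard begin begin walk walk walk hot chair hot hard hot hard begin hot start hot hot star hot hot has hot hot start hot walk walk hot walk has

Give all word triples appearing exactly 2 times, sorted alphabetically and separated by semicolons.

Trigram counts meeting the condition (exactly 2 times):
  hot start hot: 2
  walk walk hot: 2

hot start hot; walk walk hot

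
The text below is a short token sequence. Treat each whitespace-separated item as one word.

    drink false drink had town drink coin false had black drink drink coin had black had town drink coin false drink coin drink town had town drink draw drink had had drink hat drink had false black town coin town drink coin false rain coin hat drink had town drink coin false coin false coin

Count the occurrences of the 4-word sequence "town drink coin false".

4

Scanning the 52 overlapping 4-gram windows for "town drink coin false":
  position 5–8: town drink coin false
  position 17–20: town drink coin false
  position 40–43: town drink coin false
  position 49–52: town drink coin false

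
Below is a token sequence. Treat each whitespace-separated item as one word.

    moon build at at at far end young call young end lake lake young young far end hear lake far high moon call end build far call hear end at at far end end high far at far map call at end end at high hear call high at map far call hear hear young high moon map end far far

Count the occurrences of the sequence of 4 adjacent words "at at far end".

Scanning the 58 overlapping 4-gram windows for "at at far end":
  position 4–7: at at far end
  position 30–33: at at far end

2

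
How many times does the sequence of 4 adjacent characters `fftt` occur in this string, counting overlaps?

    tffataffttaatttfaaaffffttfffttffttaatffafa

Sliding a length-4 window over the 42 characters (39 positions):
  position 7–10: fftt
  position 22–25: fftt
  position 27–30: fftt
  position 31–34: fftt

4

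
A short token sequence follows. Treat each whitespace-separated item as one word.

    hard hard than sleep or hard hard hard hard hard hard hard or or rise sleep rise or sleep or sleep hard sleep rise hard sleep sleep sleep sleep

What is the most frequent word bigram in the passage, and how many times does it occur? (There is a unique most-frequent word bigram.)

Bigram frequencies (highest first):
  hard hard: 7
  sleep sleep: 3
  sleep or: 2
  sleep rise: 2
  or sleep: 2
  hard sleep: 2
  … (10 more, each ≤ 1)

"hard hard", 7 times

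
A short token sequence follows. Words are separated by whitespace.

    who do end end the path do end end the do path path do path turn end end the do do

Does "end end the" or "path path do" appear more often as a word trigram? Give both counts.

"end end the" (3 vs 1)

"end end the": 3 occurrences
"path path do": 1 occurrence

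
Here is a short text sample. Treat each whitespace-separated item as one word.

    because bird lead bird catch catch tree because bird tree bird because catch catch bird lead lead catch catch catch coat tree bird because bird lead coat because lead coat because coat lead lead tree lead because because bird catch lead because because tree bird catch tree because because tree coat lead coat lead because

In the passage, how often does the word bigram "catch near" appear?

Scanning the 54 overlapping bigram windows for "catch near":
  (none found)

0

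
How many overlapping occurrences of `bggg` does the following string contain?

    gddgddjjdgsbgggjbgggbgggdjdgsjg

Sliding a length-4 window over the 31 characters (28 positions):
  position 12–15: bggg
  position 17–20: bggg
  position 21–24: bggg

3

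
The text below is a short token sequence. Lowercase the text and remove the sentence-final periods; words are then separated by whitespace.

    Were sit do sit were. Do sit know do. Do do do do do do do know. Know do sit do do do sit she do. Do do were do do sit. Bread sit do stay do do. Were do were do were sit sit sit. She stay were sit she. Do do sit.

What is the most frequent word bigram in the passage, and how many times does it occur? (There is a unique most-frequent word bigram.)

Bigram frequencies (highest first):
  do do: 14
  do sit: 6
  were do: 4
  do were: 4
  were sit: 3
  sit do: 3
  … (14 more, each ≤ 3)

"do do", 14 times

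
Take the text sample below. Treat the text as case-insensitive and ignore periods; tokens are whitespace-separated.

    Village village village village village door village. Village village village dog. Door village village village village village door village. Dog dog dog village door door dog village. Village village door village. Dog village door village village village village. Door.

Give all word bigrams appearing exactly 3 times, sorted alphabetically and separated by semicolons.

Bigram counts meeting the condition (exactly 3 times):
  dog village: 3
  village dog: 3

dog village; village dog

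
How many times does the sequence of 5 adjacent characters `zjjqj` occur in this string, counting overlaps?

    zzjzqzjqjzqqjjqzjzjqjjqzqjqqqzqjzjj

Sliding a length-5 window over the 35 characters (31 positions):
  (no match at any position)

0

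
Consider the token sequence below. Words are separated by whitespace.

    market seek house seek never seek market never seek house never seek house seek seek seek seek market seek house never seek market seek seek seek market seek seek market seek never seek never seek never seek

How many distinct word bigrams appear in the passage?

37 tokens → 36 bigram windows in total.
Repeated bigrams (each contributes count−1 duplicates):
  never seek: 7
  seek seek: 6
  market seek: 5
  seek market: 5
  seek house: 4
  seek never: 4
  house never: 2
  house seek: 2
27 duplicate windows → 36 − 27 = 9 distinct.

9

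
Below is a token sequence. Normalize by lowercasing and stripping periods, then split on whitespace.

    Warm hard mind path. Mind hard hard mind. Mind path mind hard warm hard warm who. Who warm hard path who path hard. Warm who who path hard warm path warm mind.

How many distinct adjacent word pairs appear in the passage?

18

32 tokens → 31 bigram windows in total.
Repeated bigrams (each contributes count−1 duplicates):
  hard warm: 4
  warm hard: 3
  hard mind: 2
  mind hard: 2
  mind path: 2
  path hard: 2
  path mind: 2
  warm who: 2
  … (2 more repeated)
13 duplicate windows → 31 − 13 = 18 distinct.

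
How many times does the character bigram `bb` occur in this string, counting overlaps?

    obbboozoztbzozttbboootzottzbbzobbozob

5

Sliding a length-2 window over the 37 characters (36 positions):
  position 2–3: bb
  position 3–4: bb
  position 17–18: bb
  position 28–29: bb
  position 32–33: bb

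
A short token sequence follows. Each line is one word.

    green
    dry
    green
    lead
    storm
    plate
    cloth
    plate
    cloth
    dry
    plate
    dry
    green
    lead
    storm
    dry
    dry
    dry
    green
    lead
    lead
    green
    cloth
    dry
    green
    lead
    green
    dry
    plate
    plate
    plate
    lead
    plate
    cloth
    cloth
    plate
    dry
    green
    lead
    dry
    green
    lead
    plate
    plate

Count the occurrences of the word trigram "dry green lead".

Scanning the 42 overlapping trigram windows for "dry green lead":
  position 2–4: dry green lead
  position 12–14: dry green lead
  position 18–20: dry green lead
  position 24–26: dry green lead
  position 37–39: dry green lead
  position 40–42: dry green lead

6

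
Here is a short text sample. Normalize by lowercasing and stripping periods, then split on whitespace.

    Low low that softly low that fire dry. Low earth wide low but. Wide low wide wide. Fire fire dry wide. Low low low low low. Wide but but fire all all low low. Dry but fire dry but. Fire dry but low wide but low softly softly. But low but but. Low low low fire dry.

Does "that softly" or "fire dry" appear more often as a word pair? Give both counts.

"that softly": 1 occurrence
"fire dry": 5 occurrences

"fire dry" (5 vs 1)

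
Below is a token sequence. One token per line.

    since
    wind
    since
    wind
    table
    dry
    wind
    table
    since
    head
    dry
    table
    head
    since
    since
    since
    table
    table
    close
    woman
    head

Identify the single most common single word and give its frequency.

"since", 6 times

Unigram frequencies (highest first):
  since: 6
  table: 5
  wind: 3
  head: 3
  dry: 2
  close: 1
  … (1 more, each ≤ 1)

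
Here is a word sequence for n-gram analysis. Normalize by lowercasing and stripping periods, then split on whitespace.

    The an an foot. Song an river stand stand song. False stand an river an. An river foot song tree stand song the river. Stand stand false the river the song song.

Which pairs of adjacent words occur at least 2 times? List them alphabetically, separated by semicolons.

an an; an river; foot song; river stand; stand song; stand stand; the river

Bigram counts meeting the condition (at least 2 times):
  an an: 2
  an river: 3
  foot song: 2
  river stand: 2
  stand song: 2
  stand stand: 2
  the river: 2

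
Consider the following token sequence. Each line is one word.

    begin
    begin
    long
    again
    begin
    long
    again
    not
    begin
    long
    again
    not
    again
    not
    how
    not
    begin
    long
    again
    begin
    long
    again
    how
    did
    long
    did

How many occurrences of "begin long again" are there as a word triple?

Scanning the 24 overlapping trigram windows for "begin long again":
  position 2–4: begin long again
  position 5–7: begin long again
  position 9–11: begin long again
  position 17–19: begin long again
  position 20–22: begin long again

5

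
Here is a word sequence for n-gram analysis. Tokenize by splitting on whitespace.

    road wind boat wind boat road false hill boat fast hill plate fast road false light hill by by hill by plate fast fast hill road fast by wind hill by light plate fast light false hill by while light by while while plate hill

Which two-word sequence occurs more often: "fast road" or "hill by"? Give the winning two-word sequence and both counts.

"hill by" (4 vs 1)

"fast road": 1 occurrence
"hill by": 4 occurrences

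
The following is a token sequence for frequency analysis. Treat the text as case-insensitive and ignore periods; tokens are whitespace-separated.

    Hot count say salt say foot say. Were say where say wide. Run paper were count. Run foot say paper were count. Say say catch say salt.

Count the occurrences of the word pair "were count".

2

Scanning the 26 overlapping bigram windows for "were count":
  position 15–16: were count
  position 21–22: were count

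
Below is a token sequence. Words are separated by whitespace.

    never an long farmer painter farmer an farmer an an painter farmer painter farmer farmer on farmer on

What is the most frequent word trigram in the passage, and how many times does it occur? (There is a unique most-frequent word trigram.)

"farmer painter farmer", 2 times

Trigram frequencies (highest first):
  farmer painter farmer: 2
  never an long: 1
  an long farmer: 1
  long farmer painter: 1
  painter farmer an: 1
  farmer an farmer: 1
  … (9 more, each ≤ 1)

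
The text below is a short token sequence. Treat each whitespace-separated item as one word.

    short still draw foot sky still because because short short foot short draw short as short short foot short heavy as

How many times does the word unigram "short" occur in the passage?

8

Scanning the 21 tokens for "short":
  position 1: short
  position 9: short
  position 10: short
  position 12: short
  position 14: short
  position 16: short
  position 17: short
  position 19: short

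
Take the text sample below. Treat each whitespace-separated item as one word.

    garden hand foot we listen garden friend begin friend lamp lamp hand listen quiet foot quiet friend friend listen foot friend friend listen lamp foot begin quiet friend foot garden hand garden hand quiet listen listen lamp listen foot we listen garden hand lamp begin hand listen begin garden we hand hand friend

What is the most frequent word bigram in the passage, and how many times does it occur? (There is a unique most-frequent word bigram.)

"garden hand", 4 times

Bigram frequencies (highest first):
  garden hand: 4
  foot we: 2
  we listen: 2
  listen garden: 2
  hand listen: 2
  quiet friend: 2
  … (34 more, each ≤ 2)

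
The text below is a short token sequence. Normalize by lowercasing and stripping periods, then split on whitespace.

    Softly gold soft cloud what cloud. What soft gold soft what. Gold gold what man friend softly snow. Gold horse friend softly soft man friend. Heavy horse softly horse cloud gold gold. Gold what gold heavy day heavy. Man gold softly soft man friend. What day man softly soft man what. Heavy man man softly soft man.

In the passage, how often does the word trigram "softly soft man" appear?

4

Scanning the 55 overlapping trigram windows for "softly soft man":
  position 22–24: softly soft man
  position 41–43: softly soft man
  position 48–50: softly soft man
  position 55–57: softly soft man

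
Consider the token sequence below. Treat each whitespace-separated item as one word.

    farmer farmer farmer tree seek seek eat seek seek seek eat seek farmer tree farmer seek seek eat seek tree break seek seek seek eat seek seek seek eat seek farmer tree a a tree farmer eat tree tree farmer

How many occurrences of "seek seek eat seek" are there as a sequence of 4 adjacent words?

Scanning the 37 overlapping 4-gram windows for "seek seek eat seek":
  position 5–8: seek seek eat seek
  position 9–12: seek seek eat seek
  position 16–19: seek seek eat seek
  position 23–26: seek seek eat seek
  position 27–30: seek seek eat seek

5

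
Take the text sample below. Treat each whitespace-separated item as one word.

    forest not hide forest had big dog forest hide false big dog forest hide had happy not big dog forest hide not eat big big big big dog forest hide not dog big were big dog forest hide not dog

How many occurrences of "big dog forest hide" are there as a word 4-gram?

5

Scanning the 37 overlapping 4-gram windows for "big dog forest hide":
  position 6–9: big dog forest hide
  position 11–14: big dog forest hide
  position 18–21: big dog forest hide
  position 27–30: big dog forest hide
  position 35–38: big dog forest hide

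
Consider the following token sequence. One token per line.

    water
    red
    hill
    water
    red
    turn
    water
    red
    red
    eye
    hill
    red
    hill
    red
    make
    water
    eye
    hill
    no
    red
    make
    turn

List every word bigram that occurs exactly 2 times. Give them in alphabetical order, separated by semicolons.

Bigram counts meeting the condition (exactly 2 times):
  eye hill: 2
  hill red: 2
  red hill: 2
  red make: 2

eye hill; hill red; red hill; red make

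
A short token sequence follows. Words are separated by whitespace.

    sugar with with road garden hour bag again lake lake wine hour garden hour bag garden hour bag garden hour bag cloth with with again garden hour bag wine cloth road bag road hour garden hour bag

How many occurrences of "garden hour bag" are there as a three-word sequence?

Scanning the 35 overlapping trigram windows for "garden hour bag":
  position 5–7: garden hour bag
  position 13–15: garden hour bag
  position 16–18: garden hour bag
  position 19–21: garden hour bag
  position 26–28: garden hour bag
  position 35–37: garden hour bag

6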